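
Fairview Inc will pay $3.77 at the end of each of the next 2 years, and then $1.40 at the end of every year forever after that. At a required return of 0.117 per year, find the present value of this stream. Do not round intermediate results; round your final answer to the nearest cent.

PV of 2-year annuity: $3.77 × [1 − (1+0.117)^−2] / 0.117 = 6.39670
Perpetuity value at year 2: $1.40 / 0.117 = 11.96581
PV of perpetuity: 11.96581 / (1+0.117)^2 = 9.59038
Total PV = 6.39670 + 9.59038 = 15.98708

$15.99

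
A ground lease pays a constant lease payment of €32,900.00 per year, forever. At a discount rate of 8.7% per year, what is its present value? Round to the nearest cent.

Level perpetuity: PV = C / r = €32,900.00 / 0.087 = €378,160.92

€378160.92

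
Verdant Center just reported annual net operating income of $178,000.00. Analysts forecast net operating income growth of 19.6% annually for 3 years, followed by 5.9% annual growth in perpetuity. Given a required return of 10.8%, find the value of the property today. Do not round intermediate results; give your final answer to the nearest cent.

D_1 = 212888.00000
D_2 = 254614.04800
D_3 = 304518.40141
Terminal value at year 3: TV = D_3×(1+g_2)/(r−g_2) = 322484.98709/0.049 = 6581326.26716
P_0 = D_1/(1+r)^1 + D_2/(1+r)^2 + D_3/(1+r)^3 + TV/(1+r)^3
    = 192137.18412 + 207397.17708 + 223869.15504 + 4838315.00384 = 5461718.52007

$5461718.52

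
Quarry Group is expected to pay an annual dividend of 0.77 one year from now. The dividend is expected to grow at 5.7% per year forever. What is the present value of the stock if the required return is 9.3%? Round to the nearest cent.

21.39

Growing perpetuity: P = D₁ / (r − g) = 0.7700 / (0.093 − 0.057) = 21.39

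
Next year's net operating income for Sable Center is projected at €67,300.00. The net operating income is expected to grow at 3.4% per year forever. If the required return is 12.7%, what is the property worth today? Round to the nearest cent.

€723655.91

Growing perpetuity: P = D₁ / (r − g) = €67,300.0000 / (0.127 − 0.034) = €723,655.91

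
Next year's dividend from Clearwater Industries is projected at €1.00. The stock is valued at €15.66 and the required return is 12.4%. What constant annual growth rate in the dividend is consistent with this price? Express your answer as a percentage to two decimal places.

6.01%

P = D₁/(r−g) ⇒ g = r − D₁/P = 0.124 − €1.00/€15.66 = 0.060143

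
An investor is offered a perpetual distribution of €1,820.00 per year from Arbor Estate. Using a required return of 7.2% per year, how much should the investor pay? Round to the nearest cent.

€25277.78

Level perpetuity: PV = C / r = €1,820.00 / 0.072 = €25,277.78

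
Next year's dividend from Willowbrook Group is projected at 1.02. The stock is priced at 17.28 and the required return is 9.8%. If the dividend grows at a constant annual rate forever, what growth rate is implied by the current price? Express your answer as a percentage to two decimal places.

3.90%

P = D₁/(r−g) ⇒ g = r − D₁/P = 0.098 − 1.02/17.28 = 0.038972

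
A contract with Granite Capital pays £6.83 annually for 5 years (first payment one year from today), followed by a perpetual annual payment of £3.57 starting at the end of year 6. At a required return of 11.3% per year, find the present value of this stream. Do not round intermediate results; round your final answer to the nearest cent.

£43.55

PV of 5-year annuity: £6.83 × [1 − (1+0.113)^−5] / 0.113 = 25.05363
Perpetuity value at year 5: £3.57 / 0.113 = 31.59292
PV of perpetuity: 31.59292 / (1+0.113)^5 = 18.49754
Total PV = 25.05363 + 18.49754 = 43.55117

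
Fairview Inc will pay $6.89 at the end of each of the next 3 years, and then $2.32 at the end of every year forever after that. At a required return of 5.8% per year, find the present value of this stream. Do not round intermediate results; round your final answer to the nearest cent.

$52.26

PV of 3-year annuity: $6.89 × [1 − (1+0.058)^−3] / 0.058 = 18.48541
Perpetuity value at year 3: $2.32 / 0.058 = 40.00000
PV of perpetuity: 40.00000 / (1+0.058)^3 = 33.77559
Total PV = 18.48541 + 33.77559 = 52.26101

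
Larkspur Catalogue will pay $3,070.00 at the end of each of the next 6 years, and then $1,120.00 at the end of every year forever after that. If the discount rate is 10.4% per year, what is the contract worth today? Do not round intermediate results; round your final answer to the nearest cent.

$19163.36

PV of 6-year annuity: $3,070.00 × [1 − (1+0.104)^−6] / 0.104 = 13215.36482
Perpetuity value at year 6: $1,120.00 / 0.104 = 10769.23077
PV of perpetuity: 10769.23077 / (1+0.104)^6 = 5947.99018
Total PV = 13215.36482 + 5947.99018 = 19163.35501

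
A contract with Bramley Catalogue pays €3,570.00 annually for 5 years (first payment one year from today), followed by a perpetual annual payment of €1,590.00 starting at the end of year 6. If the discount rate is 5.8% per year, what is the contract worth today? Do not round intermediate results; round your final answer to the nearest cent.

PV of 5-year annuity: €3,570.00 × [1 − (1+0.058)^−5] / 0.058 = 15120.31288
Perpetuity value at year 5: €1,590.00 / 0.058 = 27413.79310
PV of perpetuity: 27413.79310 / (1+0.058)^5 = 20679.53611
Total PV = 15120.31288 + 20679.53611 = 35799.84898

€35799.85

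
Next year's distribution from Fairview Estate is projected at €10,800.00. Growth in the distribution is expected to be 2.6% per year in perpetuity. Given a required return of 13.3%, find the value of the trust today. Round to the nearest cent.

Growing perpetuity: P = D₁ / (r − g) = €10,800.0000 / (0.133 − 0.026) = €100,934.58

€100934.58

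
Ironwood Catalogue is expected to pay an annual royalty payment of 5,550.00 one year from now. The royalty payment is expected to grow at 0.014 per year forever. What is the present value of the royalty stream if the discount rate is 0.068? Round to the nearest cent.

102777.78

Growing perpetuity: P = D₁ / (r − g) = 5,550.0000 / (0.068 − 0.014) = 102,777.78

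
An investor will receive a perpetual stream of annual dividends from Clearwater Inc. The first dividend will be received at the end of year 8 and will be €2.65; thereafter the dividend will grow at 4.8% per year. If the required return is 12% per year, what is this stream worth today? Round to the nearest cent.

Value at end of year 7: C₁ / (r − g) = €2.65 / (0.12 − 0.048) = €36.8056
Discount to today: PV = €36.8056 / (1 + 0.12)^7 = €36.8056 / 2.210681 = €16.65

€16.65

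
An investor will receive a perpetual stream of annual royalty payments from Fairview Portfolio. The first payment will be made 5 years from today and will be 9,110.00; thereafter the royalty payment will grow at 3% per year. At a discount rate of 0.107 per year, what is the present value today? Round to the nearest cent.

Value at end of year 4: C₁ / (r − g) = 9,110.00 / (0.107 − 0.03) = 118,311.6883
Discount to today: PV = 118,311.6883 / (1 + 0.107)^4 = 118,311.6883 / 1.501725 = 78,783.84

78783.84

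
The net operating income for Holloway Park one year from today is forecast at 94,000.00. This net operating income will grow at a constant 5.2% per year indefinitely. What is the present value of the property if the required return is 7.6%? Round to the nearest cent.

3916666.67

Growing perpetuity: P = D₁ / (r − g) = 94,000.0000 / (0.076 − 0.052) = 3,916,666.67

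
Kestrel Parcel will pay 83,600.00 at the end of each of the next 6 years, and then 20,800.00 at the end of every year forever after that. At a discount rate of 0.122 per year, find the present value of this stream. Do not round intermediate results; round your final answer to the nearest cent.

427232.26

PV of 6-year annuity: 83,600.00 × [1 − (1+0.122)^−6] / 0.122 = 341775.51004
Perpetuity value at year 6: 20,800.00 / 0.122 = 170491.80328
PV of perpetuity: 170491.80328 / (1+0.122)^6 = 85456.74815
Total PV = 341775.51004 + 85456.74815 = 427232.25819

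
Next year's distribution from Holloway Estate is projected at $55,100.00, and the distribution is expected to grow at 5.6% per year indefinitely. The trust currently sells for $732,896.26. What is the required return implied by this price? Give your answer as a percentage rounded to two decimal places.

13.12%

P = D₁/(r − g) ⇒ r = D₁/P + g = $55,100.0000/$732,896.26 + 0.056 = 0.075181 + 0.056 = 0.131181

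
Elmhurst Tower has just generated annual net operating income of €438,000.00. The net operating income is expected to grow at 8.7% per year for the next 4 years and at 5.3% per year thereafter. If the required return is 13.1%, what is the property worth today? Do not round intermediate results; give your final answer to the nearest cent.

D_1 = 476106.00000
D_2 = 517527.22200
D_3 = 562552.09031
D_4 = 611494.12217
Terminal value at year 4: TV = D_4×(1+g_2)/(r−g_2) = 643903.31065/0.078 = 8255170.64931
P_0 = D_1/(1+r)^1 + D_2/(1+r)^2 + D_3/(1+r)^3 + D_4/(1+r)^4 + TV/(1+r)^4
    = 420960.21220 + 404583.33392 + 388843.57557 + 373716.15088 + 5045168.03688 = 6633271.30946

€6633271.31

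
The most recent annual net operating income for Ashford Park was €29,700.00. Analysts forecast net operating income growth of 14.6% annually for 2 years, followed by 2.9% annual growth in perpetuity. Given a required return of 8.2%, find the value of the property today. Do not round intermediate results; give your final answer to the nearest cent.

D_1 = 34036.20000
D_2 = 39005.48520
Terminal value at year 2: TV = D_2×(1+g_2)/(r−g_2) = 40136.64427/0.053 = 757295.17492
P_0 = D_1/(1+r)^1 + D_2/(1+r)^2 + TV/(1+r)^2
    = 31456.74677 + 33317.40461 + 646860.55374 = 711634.70512

€711634.71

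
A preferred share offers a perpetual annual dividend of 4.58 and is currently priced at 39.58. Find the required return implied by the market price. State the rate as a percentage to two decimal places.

P = C/r ⇒ r = C/P = 4.58/39.58 = 0.115715

11.57%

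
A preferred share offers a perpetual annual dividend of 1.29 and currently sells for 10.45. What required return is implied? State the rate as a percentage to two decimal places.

12.34%

P = C/r ⇒ r = C/P = 1.29/10.45 = 0.123445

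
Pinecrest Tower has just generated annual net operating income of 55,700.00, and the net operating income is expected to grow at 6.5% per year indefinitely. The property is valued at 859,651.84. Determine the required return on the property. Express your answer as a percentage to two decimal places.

D₁ = 55,700.00 × 1.065 = 59,320.5000
P = D₁/(r − g) ⇒ r = D₁/P + g = 59,320.5000/859,651.84 + 0.065 = 0.069005 + 0.065 = 0.134005

13.40%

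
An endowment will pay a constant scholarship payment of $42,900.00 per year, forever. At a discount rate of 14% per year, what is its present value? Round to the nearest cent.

$306428.57

Level perpetuity: PV = C / r = $42,900.00 / 0.14 = $306,428.57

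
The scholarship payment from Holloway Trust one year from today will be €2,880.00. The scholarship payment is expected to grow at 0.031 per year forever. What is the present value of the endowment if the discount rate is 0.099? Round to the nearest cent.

€42352.94

Growing perpetuity: P = D₁ / (r − g) = €2,880.0000 / (0.099 − 0.031) = €42,352.94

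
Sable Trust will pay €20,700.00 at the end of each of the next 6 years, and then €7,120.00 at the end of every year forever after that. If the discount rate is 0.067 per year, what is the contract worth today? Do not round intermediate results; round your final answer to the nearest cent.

€171602.13

PV of 6-year annuity: €20,700.00 × [1 − (1+0.067)^−6] / 0.067 = 99587.84010
Perpetuity value at year 6: €7,120.00 / 0.067 = 106268.65672
PV of perpetuity: 106268.65672 / (1+0.067)^6 = 72014.28853
Total PV = 99587.84010 + 72014.28853 = 171602.12863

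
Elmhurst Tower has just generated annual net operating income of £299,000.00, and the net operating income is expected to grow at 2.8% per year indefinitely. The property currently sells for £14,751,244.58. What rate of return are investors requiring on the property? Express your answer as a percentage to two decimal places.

D₁ = £299,000.00 × 1.028 = £307,372.0000
P = D₁/(r − g) ⇒ r = D₁/P + g = £307,372.0000/£14,751,244.58 + 0.028 = 0.020837 + 0.028 = 0.048837

4.88%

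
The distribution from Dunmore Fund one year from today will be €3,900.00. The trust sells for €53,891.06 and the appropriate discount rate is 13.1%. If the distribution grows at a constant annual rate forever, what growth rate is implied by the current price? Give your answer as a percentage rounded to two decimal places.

P = D₁/(r−g) ⇒ g = r − D₁/P = 0.131 − €3,900.00/€53,891.06 = 0.058632

5.86%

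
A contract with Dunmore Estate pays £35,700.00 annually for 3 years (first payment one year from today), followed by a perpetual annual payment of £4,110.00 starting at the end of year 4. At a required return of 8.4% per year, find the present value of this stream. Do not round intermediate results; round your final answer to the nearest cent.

£129755.04

PV of 3-year annuity: £35,700.00 × [1 − (1+0.084)^−3] / 0.084 = 91342.35248
Perpetuity value at year 3: £4,110.00 / 0.084 = 48928.57143
PV of perpetuity: 48928.57143 / (1+0.084)^3 = 38412.68715
Total PV = 91342.35248 + 38412.68715 = 129755.03963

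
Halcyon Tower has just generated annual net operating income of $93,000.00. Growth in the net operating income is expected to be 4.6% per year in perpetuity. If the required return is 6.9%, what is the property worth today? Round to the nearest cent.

$4229478.26

D₁ = D₀ × (1 + g) = $93,000.00 × 1.046 = $97,278.0000
Growing perpetuity: P = D₁ / (r − g) = $97,278.0000 / (0.069 − 0.046) = $4,229,478.26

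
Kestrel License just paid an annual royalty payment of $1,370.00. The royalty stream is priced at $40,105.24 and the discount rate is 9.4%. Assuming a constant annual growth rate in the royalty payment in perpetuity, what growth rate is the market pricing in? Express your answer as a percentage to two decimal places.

P = D₀(1+g)/(r−g) ⇒ P(r−g) = D₀(1+g) ⇒ g(P+D₀) = P·r − D₀
g = (P·r − D₀)/(P + D₀) = ($40,105.24×0.094 − $1,370.00) / ($40,105.24 + $1,370.00) = 0.057863

5.79%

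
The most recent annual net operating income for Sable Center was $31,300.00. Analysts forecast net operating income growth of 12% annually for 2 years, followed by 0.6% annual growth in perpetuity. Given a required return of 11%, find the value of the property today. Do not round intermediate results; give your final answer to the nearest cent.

$371695.63

D_1 = 35056.00000
D_2 = 39262.72000
Terminal value at year 2: TV = D_2×(1+g_2)/(r−g_2) = 39498.29632/0.104 = 379791.31077
P_0 = D_1/(1+r)^1 + D_2/(1+r)^2 + TV/(1+r)^2
    = 31581.98198 + 31866.50434 + 308247.14777 = 371695.63410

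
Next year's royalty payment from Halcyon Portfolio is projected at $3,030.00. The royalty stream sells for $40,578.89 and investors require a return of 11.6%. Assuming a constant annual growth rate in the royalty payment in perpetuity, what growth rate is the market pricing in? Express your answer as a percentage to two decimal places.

P = D₁/(r−g) ⇒ g = r − D₁/P = 0.116 − $3,030.00/$40,578.89 = 0.041331

4.13%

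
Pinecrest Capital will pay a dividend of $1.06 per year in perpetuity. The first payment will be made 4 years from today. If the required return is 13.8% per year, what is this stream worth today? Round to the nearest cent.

$5.21

Value at end of year 3: C / r = $1.06 / 0.138 = $7.6812
Discount to today: PV = $7.6812 / (1 + 0.138)^3 = $7.6812 / 1.473760 = $5.21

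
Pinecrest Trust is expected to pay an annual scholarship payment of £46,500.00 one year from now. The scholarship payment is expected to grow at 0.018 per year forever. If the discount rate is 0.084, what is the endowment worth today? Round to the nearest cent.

Growing perpetuity: P = D₁ / (r − g) = £46,500.0000 / (0.084 − 0.018) = £704,545.45

£704545.45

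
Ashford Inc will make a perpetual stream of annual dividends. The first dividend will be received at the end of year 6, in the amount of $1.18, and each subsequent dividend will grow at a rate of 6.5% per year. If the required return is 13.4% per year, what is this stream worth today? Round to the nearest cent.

Value at end of year 5: C₁ / (r − g) = $1.18 / (0.134 − 0.065) = $17.1014
Discount to today: PV = $17.1014 / (1 + 0.134)^5 = $17.1014 / 1.875276 = $9.12

$9.12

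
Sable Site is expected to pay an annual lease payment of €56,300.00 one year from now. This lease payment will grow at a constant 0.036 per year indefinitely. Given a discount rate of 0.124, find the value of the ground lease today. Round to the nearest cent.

Growing perpetuity: P = D₁ / (r − g) = €56,300.0000 / (0.124 − 0.036) = €639,772.73

€639772.73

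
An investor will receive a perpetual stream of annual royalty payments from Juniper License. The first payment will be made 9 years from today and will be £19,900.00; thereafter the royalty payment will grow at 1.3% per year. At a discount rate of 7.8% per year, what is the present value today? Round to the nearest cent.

Value at end of year 8: C₁ / (r − g) = £19,900.00 / (0.078 − 0.013) = £306,153.8462
Discount to today: PV = £306,153.8462 / (1 + 0.078)^8 = £306,153.8462 / 1.823686 = £167,876.39

£167876.39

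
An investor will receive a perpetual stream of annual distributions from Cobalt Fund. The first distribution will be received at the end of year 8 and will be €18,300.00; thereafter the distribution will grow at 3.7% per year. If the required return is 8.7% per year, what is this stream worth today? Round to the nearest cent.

Value at end of year 7: C₁ / (r − g) = €18,300.00 / (0.087 − 0.037) = €366,000.0000
Discount to today: PV = €366,000.0000 / (1 + 0.087)^7 = €366,000.0000 / 1.793109 = €204,114.70

€204114.70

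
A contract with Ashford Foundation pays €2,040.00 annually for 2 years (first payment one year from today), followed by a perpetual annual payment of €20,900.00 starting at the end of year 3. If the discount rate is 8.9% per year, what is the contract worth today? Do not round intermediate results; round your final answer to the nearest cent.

€201609.57

PV of 2-year annuity: €2,040.00 × [1 − (1+0.089)^−2] / 0.089 = 3593.46027
Perpetuity value at year 2: €20,900.00 / 0.089 = 234831.46067
PV of perpetuity: 234831.46067 / (1+0.089)^2 = 198016.10788
Total PV = 3593.46027 + 198016.10788 = 201609.56815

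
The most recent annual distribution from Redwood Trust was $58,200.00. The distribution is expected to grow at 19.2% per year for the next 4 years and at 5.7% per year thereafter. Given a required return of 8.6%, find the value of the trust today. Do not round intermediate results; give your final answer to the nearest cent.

D_1 = 69374.40000
D_2 = 82694.28480
D_3 = 98571.58748
D_4 = 117497.33228
Terminal value at year 4: TV = D_4×(1+g_2)/(r−g_2) = 124194.68022/0.029 = 4282575.17993
P_0 = D_1/(1+r)^1 + D_2/(1+r)^2 + D_3/(1+r)^3 + D_4/(1+r)^4 + TV/(1+r)^4
    = 63880.66298 + 70115.79215 + 76959.50667 + 84471.20806 + 3078829.89371 = 3374257.06358

$3374257.06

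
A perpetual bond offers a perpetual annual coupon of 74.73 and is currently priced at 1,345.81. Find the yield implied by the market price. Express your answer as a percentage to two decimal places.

5.55%

P = C/r ⇒ r = C/P = 74.73/1,345.81 = 0.055528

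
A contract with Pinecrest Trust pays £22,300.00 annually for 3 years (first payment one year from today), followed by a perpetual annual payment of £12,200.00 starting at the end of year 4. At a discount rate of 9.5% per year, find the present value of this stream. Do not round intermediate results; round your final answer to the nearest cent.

PV of 3-year annuity: £22,300.00 × [1 − (1+0.095)^−3] / 0.095 = 55948.62226
Perpetuity value at year 3: £12,200.00 / 0.095 = 128421.05263
PV of perpetuity: 128421.05263 / (1+0.095)^3 = 97812.38933
Total PV = 55948.62226 + 97812.38933 = 153761.01159

£153761.01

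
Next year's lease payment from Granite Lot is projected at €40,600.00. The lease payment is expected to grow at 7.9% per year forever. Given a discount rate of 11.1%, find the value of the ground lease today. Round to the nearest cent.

Growing perpetuity: P = D₁ / (r − g) = €40,600.0000 / (0.111 − 0.079) = €1,268,750.00

€1268750.00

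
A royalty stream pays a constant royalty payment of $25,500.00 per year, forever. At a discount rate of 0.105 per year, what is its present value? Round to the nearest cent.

$242857.14

Level perpetuity: PV = C / r = $25,500.00 / 0.105 = $242,857.14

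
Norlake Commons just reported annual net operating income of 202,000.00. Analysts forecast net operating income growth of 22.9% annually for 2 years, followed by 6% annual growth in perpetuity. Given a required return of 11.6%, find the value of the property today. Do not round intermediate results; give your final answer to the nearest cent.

D_1 = 248258.00000
D_2 = 305109.08200
Terminal value at year 2: TV = D_2×(1+g_2)/(r−g_2) = 323415.62692/0.056 = 5775279.05214
P_0 = D_1/(1+r)^1 + D_2/(1+r)^2 + TV/(1+r)^2
    = 222453.40502 + 244977.80893 + 4637079.95477 = 5104511.16871

5104511.17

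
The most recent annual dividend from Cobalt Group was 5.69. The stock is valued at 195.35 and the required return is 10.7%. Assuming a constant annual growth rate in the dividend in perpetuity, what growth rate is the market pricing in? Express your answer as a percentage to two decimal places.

P = D₀(1+g)/(r−g) ⇒ P(r−g) = D₀(1+g) ⇒ g(P+D₀) = P·r − D₀
g = (P·r − D₀)/(P + D₀) = (195.35×0.107 − 5.69) / (195.35 + 5.69) = 0.075669

7.57%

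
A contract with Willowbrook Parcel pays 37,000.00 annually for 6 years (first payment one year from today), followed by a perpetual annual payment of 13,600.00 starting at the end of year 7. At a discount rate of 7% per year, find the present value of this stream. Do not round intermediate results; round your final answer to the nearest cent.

305822.74

PV of 6-year annuity: 37,000.00 × [1 − (1+0.07)^−6] / 0.07 = 176361.96741
Perpetuity value at year 6: 13,600.00 / 0.07 = 194285.71429
PV of perpetuity: 194285.71429 / (1+0.07)^6 = 129460.77491
Total PV = 176361.96741 + 129460.77491 = 305822.74232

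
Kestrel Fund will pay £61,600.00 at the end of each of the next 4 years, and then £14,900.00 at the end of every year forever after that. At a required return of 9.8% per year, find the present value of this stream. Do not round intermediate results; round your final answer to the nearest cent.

£300716.71

PV of 4-year annuity: £61,600.00 × [1 − (1+0.098)^−4] / 0.098 = 196112.09371
Perpetuity value at year 4: £14,900.00 / 0.098 = 152040.81633
PV of perpetuity: 152040.81633 / (1+0.098)^4 = 104604.61184
Total PV = 196112.09371 + 104604.61184 = 300716.70555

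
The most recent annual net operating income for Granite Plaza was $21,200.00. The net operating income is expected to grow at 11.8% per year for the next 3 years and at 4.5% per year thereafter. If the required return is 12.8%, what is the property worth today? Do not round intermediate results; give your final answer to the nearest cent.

$322358.58

D_1 = 23701.60000
D_2 = 26498.38880
D_3 = 29625.19868
Terminal value at year 3: TV = D_3×(1+g_2)/(r−g_2) = 30958.33262/0.083 = 372991.95926
P_0 = D_1/(1+r)^1 + D_2/(1+r)^2 + D_3/(1+r)^3 + TV/(1+r)^3
    = 21012.05674 + 20825.77964 + 20641.15393 + 259879.58867 = 322358.57898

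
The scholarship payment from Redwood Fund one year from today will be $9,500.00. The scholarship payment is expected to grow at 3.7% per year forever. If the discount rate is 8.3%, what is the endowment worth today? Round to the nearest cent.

Growing perpetuity: P = D₁ / (r − g) = $9,500.0000 / (0.083 − 0.037) = $206,521.74

$206521.74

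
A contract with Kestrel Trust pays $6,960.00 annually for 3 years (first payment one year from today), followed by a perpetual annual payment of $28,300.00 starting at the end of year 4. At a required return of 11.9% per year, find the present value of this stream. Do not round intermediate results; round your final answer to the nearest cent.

$186471.84

PV of 3-year annuity: $6,960.00 × [1 − (1+0.119)^−3] / 0.119 = 16745.51367
Perpetuity value at year 3: $28,300.00 / 0.119 = 237815.12605
PV of perpetuity: 237815.12605 / (1+0.119)^3 = 169726.32765
Total PV = 16745.51367 + 169726.32765 = 186471.84132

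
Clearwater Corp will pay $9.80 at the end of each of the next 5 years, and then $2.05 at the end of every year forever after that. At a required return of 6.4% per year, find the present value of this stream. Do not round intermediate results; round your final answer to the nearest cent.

PV of 5-year annuity: $9.80 × [1 − (1+0.064)^−5] / 0.064 = 40.83581
Perpetuity value at year 5: $2.05 / 0.064 = 32.03125
PV of perpetuity: 32.03125 / (1+0.064)^5 = 23.48907
Total PV = 40.83581 + 23.48907 = 64.32487

$64.32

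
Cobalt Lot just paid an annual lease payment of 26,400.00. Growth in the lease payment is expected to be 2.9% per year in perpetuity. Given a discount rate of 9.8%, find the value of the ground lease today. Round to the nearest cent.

393704.35

D₁ = D₀ × (1 + g) = 26,400.00 × 1.029 = 27,165.6000
Growing perpetuity: P = D₁ / (r − g) = 27,165.6000 / (0.098 − 0.029) = 393,704.35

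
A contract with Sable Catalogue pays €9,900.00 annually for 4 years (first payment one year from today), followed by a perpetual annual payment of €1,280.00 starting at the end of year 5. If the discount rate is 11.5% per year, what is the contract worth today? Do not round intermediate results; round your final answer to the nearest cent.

€37590.51

PV of 4-year annuity: €9,900.00 × [1 − (1+0.115)^−4] / 0.115 = 30389.17661
Perpetuity value at year 4: €1,280.00 / 0.115 = 11130.43478
PV of perpetuity: 11130.43478 / (1+0.115)^4 = 7201.32912
Total PV = 30389.17661 + 7201.32912 = 37590.50573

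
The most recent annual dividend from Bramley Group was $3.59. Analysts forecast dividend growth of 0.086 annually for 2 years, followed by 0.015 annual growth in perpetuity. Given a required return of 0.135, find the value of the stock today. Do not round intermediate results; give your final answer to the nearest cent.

D_1 = 3.89874
D_2 = 4.23403
Terminal value at year 2: TV = D_2×(1+g_2)/(r−g_2) = 4.29754/0.12 = 35.81285
P_0 = D_1/(1+r)^1 + D_2/(1+r)^2 + TV/(1+r)^2
    = 3.43501 + 3.28672 + 27.80015 = 34.52188

$34.52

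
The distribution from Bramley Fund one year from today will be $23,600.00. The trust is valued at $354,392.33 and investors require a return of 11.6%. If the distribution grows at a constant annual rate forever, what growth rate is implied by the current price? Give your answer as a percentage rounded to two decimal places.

4.94%

P = D₁/(r−g) ⇒ g = r − D₁/P = 0.116 − $23,600.00/$354,392.33 = 0.049407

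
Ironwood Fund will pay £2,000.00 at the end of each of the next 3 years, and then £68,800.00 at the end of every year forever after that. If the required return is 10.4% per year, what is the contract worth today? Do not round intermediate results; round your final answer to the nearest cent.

£496579.64

PV of 3-year annuity: £2,000.00 × [1 − (1+0.104)^−3] / 0.104 = 4938.88676
Perpetuity value at year 3: £68,800.00 / 0.104 = 661538.46154
PV of perpetuity: 661538.46154 / (1+0.104)^3 = 491640.75706
Total PV = 4938.88676 + 491640.75706 = 496579.64382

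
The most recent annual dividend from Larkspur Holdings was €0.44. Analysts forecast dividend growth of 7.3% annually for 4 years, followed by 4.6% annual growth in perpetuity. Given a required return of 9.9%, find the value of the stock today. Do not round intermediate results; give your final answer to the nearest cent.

€9.55

D_1 = 0.47212
D_2 = 0.50658
D_3 = 0.54357
D_4 = 0.58325
Terminal value at year 4: TV = D_4×(1+g_2)/(r−g_2) = 0.61008/0.053 = 11.51085
P_0 = D_1/(1+r)^1 + D_2/(1+r)^2 + D_3/(1+r)^3 + D_4/(1+r)^4 + TV/(1+r)^4
    = 0.42959 + 0.41943 + 0.40950 + 0.39982 + 7.89072 = 9.54906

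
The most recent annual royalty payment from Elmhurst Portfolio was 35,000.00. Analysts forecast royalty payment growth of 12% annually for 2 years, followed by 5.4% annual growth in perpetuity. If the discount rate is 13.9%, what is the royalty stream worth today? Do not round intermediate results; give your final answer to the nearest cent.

487899.60

D_1 = 39200.00000
D_2 = 43904.00000
Terminal value at year 2: TV = D_2×(1+g_2)/(r−g_2) = 46274.81600/0.085 = 544409.60000
P_0 = D_1/(1+r)^1 + D_2/(1+r)^2 + TV/(1+r)^2
    = 34416.15452 + 33842.04834 + 419641.39947 = 487899.60233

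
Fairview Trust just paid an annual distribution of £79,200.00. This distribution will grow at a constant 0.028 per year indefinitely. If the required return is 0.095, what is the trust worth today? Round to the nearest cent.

£1215188.06

D₁ = D₀ × (1 + g) = £79,200.00 × 1.028 = £81,417.6000
Growing perpetuity: P = D₁ / (r − g) = £81,417.6000 / (0.095 − 0.028) = £1,215,188.06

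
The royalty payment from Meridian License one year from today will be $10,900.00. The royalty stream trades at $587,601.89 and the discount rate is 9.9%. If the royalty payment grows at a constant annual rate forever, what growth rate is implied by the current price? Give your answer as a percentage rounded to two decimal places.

P = D₁/(r−g) ⇒ g = r − D₁/P = 0.099 − $10,900.00/$587,601.89 = 0.080450

8.05%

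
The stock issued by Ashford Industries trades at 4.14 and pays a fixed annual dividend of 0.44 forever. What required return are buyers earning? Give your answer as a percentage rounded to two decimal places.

P = C/r ⇒ r = C/P = 0.44/4.14 = 0.106280

10.63%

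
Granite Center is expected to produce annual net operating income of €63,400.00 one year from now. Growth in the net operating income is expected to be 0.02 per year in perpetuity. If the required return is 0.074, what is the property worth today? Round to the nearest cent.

Growing perpetuity: P = D₁ / (r − g) = €63,400.0000 / (0.074 − 0.02) = €1,174,074.07

€1174074.07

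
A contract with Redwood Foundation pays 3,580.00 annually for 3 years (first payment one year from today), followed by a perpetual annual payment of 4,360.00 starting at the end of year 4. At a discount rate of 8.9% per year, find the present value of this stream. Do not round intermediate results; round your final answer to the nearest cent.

47010.83

PV of 3-year annuity: 3,580.00 × [1 − (1+0.089)^−3] / 0.089 = 9078.20981
Perpetuity value at year 3: 4,360.00 / 0.089 = 48988.76404
PV of perpetuity: 48988.76404 / (1+0.089)^3 = 37932.62026
Total PV = 9078.20981 + 37932.62026 = 47010.83006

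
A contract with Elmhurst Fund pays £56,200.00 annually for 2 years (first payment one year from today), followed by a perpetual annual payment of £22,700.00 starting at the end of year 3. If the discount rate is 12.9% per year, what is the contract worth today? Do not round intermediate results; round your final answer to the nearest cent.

£231923.18

PV of 2-year annuity: £56,200.00 × [1 − (1+0.129)^−2] / 0.129 = 93869.41107
Perpetuity value at year 2: £22,700.00 / 0.129 = 175968.99225
PV of perpetuity: 175968.99225 / (1+0.129)^2 = 138053.76749
Total PV = 93869.41107 + 138053.76749 = 231923.17856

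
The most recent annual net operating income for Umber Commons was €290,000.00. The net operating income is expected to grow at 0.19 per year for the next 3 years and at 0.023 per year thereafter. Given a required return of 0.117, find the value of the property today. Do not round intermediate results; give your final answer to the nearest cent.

€4804915.72

D_1 = 345100.00000
D_2 = 410669.00000
D_3 = 488696.11000
Terminal value at year 3: TV = D_3×(1+g_2)/(r−g_2) = 499936.12053/0.094 = 5318469.36734
P_0 = D_1/(1+r)^1 + D_2/(1+r)^2 + D_3/(1+r)^3 + TV/(1+r)^3
    = 308952.55148 + 329143.72091 + 350654.45648 + 3816164.98910 = 4804915.71797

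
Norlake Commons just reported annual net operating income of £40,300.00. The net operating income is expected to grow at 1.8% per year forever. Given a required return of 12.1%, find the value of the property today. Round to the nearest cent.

£398304.85

D₁ = D₀ × (1 + g) = £40,300.00 × 1.018 = £41,025.4000
Growing perpetuity: P = D₁ / (r − g) = £41,025.4000 / (0.121 − 0.018) = £398,304.85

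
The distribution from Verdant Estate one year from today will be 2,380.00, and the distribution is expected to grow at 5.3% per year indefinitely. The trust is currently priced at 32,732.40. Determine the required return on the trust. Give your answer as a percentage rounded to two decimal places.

12.57%

P = D₁/(r − g) ⇒ r = D₁/P + g = 2,380.0000/32,732.40 + 0.053 = 0.072711 + 0.053 = 0.125711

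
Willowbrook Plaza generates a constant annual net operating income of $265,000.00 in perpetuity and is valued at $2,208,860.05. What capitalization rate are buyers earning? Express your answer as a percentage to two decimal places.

12.00%

P = C/r ⇒ r = C/P = $265,000.00/$2,208,860.05 = 0.119971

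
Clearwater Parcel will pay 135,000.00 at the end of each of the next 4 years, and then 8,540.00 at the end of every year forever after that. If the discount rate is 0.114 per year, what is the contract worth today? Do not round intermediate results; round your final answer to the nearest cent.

463920.23

PV of 4-year annuity: 135,000.00 × [1 − (1+0.114)^−4] / 0.114 = 415278.13882
Perpetuity value at year 4: 8,540.00 / 0.114 = 74912.28070
PV of perpetuity: 74912.28070 / (1+0.114)^4 = 48642.09325
Total PV = 415278.13882 + 48642.09325 = 463920.23208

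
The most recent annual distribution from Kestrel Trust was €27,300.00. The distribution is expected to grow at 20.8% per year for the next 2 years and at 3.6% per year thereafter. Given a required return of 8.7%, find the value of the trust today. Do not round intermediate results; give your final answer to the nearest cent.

D_1 = 32978.40000
D_2 = 39837.90720
Terminal value at year 2: TV = D_2×(1+g_2)/(r−g_2) = 41272.07186/0.051 = 809256.31096
P_0 = D_1/(1+r)^1 + D_2/(1+r)^2 + TV/(1+r)^2
    = 30338.91444 + 33716.10731 + 684899.74852 = 748954.77028

€748954.77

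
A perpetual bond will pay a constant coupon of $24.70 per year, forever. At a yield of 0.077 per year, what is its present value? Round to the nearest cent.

$320.78

Level perpetuity: PV = C / r = $24.70 / 0.077 = $320.78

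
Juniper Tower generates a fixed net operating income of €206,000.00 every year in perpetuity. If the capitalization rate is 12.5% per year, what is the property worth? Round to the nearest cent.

€1648000.00

Level perpetuity: PV = C / r = €206,000.00 / 0.125 = €1,648,000.00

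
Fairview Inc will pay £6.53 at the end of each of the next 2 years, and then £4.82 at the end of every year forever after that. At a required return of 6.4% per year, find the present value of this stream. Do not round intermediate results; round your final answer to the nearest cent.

£78.43

PV of 2-year annuity: £6.53 × [1 − (1+0.064)^−2] / 0.064 = 11.90528
Perpetuity value at year 2: £4.82 / 0.064 = 75.31250
PV of perpetuity: 75.31250 / (1+0.064)^2 = 66.52484
Total PV = 11.90528 + 66.52484 = 78.43012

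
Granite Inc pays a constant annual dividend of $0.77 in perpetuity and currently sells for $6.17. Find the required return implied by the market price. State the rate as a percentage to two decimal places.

P = C/r ⇒ r = C/P = $0.77/$6.17 = 0.124797

12.48%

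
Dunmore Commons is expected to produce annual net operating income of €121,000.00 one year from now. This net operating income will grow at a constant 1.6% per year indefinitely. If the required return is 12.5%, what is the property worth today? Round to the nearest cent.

€1110091.74

Growing perpetuity: P = D₁ / (r − g) = €121,000.0000 / (0.125 − 0.016) = €1,110,091.74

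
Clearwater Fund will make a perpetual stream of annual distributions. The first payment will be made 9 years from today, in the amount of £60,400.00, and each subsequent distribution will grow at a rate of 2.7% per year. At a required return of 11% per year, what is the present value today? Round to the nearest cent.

£315773.02

Value at end of year 8: C₁ / (r − g) = £60,400.00 / (0.11 − 0.027) = £727,710.8434
Discount to today: PV = £727,710.8434 / (1 + 0.11)^8 = £727,710.8434 / 2.304538 = £315,773.02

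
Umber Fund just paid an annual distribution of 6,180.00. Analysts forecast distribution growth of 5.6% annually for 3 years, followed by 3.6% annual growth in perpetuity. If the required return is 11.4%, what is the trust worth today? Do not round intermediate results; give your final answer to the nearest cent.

86593.71

D_1 = 6526.08000
D_2 = 6891.54048
D_3 = 7277.46675
Terminal value at year 3: TV = D_3×(1+g_2)/(r−g_2) = 7539.45555/0.078 = 96659.68654
P_0 = D_1/(1+r)^1 + D_2/(1+r)^2 + D_3/(1+r)^3 + TV/(1+r)^3
    = 5858.24057 + 5553.23344 + 5264.10638 + 69918.13089 = 86593.71128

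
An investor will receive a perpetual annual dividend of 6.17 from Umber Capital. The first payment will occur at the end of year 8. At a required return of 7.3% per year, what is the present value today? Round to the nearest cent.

51.61

Value at end of year 7: C / r = 6.17 / 0.073 = 84.5205
Discount to today: PV = 84.5205 / (1 + 0.073)^7 = 84.5205 / 1.637563 = 51.61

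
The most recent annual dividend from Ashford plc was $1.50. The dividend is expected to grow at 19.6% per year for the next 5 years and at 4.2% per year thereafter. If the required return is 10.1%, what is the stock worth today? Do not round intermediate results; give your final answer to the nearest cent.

$49.75

D_1 = 1.79400
D_2 = 2.14562
D_3 = 2.56617
D_4 = 3.06913
D_5 = 3.67069
Terminal value at year 5: TV = D_5×(1+g_2)/(r−g_2) = 3.82485/0.059 = 64.82804
P_0 = D_1/(1+r)^1 + D_2/(1+r)^2 + D_3/(1+r)^3 + D_4/(1+r)^4 + D_5/(1+r)^5 + TV/(1+r)^5
    = 1.62943 + 1.77002 + 1.92275 + 2.08865 + 2.26887 + 40.07064 = 49.75037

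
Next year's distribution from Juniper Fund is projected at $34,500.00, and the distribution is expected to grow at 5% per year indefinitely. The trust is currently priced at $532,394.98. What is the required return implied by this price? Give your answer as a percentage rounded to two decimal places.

11.48%

P = D₁/(r − g) ⇒ r = D₁/P + g = $34,500.0000/$532,394.98 + 0.05 = 0.064802 + 0.05 = 0.114802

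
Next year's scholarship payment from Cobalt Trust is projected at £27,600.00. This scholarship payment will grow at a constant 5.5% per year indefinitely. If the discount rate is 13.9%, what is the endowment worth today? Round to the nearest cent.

Growing perpetuity: P = D₁ / (r − g) = £27,600.0000 / (0.139 − 0.055) = £328,571.43

£328571.43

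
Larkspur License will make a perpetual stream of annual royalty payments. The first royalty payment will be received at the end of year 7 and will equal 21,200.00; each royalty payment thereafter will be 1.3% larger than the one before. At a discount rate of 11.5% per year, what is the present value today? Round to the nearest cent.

108164.93

Value at end of year 6: C₁ / (r − g) = 21,200.00 / (0.115 − 0.013) = 207,843.1373
Discount to today: PV = 207,843.1373 / (1 + 0.115)^6 = 207,843.1373 / 1.921539 = 108,164.93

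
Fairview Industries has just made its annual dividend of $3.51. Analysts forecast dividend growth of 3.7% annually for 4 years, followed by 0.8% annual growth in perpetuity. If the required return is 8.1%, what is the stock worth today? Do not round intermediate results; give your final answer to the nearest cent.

$53.71

D_1 = 3.63987
D_2 = 3.77455
D_3 = 3.91420
D_4 = 4.05903
Terminal value at year 4: TV = D_4×(1+g_2)/(r−g_2) = 4.09150/0.073 = 56.04796
P_0 = D_1/(1+r)^1 + D_2/(1+r)^2 + D_3/(1+r)^3 + D_4/(1+r)^4 + TV/(1+r)^4
    = 3.36713 + 3.23008 + 3.09861 + 2.97248 + 41.04470 = 53.71300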